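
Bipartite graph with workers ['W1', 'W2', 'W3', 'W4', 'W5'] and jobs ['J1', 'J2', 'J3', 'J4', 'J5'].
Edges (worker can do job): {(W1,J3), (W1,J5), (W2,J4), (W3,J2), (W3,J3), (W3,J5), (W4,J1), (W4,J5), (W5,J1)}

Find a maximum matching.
Matching: {(W1,J3), (W2,J4), (W3,J2), (W4,J5), (W5,J1)}

Maximum matching (size 5):
  W1 → J3
  W2 → J4
  W3 → J2
  W4 → J5
  W5 → J1

Each worker is assigned to at most one job, and each job to at most one worker.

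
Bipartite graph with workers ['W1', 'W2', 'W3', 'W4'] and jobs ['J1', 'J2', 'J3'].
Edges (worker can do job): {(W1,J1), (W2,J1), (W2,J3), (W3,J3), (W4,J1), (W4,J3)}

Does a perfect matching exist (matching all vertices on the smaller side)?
No, maximum matching has size 2 < 3

Maximum matching has size 2, need 3 for perfect matching.
Unmatched workers: ['W3', 'W2']
Unmatched jobs: ['J2']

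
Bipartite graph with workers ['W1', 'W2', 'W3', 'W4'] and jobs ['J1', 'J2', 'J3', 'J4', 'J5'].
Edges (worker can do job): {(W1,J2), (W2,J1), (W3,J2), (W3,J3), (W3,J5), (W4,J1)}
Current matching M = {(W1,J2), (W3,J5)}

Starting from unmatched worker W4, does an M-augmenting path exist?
Yes: W4 → J1

An M-augmenting path alternates non-matching / matching edges, starting and ending at unmatched vertices.
Path: W4 → J1
(J1 is unmatched in M, so the path is augmenting.)
Flipping edges along this path would increase |M| from 2 to 3.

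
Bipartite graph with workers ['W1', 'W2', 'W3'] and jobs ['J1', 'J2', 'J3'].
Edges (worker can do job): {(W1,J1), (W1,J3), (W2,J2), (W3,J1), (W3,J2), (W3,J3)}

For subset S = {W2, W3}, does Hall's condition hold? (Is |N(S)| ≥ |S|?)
Yes: |N(S)| = 3, |S| = 2

Subset S = {W2, W3}
Neighbors N(S) = {J1, J2, J3}

|N(S)| = 3, |S| = 2
Hall's condition: |N(S)| ≥ |S| is satisfied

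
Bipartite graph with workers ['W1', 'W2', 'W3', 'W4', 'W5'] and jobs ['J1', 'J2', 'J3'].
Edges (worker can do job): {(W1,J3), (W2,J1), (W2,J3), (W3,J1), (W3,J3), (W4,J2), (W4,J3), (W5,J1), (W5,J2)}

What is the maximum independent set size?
Maximum independent set = 5

By König's theorem:
- Min vertex cover = Max matching = 3
- Max independent set = Total vertices - Min vertex cover
- Max independent set = 8 - 3 = 5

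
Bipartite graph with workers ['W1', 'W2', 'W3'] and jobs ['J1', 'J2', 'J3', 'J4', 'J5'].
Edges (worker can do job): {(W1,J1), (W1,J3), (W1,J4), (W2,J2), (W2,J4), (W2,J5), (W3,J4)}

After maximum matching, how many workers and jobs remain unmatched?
Unmatched: 0 workers, 2 jobs

Maximum matching size: 3
Workers: 3 total, 3 matched, 0 unmatched
Jobs: 5 total, 3 matched, 2 unmatched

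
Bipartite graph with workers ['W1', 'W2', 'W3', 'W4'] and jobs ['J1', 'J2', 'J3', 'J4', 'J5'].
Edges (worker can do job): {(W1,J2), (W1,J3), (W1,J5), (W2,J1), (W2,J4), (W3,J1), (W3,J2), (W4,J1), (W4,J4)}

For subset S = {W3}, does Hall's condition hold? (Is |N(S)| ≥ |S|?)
Yes: |N(S)| = 2, |S| = 1

Subset S = {W3}
Neighbors N(S) = {J1, J2}

|N(S)| = 2, |S| = 1
Hall's condition: |N(S)| ≥ |S| is satisfied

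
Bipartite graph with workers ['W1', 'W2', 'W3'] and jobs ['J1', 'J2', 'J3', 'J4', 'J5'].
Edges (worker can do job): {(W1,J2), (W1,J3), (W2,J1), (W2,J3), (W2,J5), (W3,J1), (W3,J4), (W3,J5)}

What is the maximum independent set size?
Maximum independent set = 5

By König's theorem:
- Min vertex cover = Max matching = 3
- Max independent set = Total vertices - Min vertex cover
- Max independent set = 8 - 3 = 5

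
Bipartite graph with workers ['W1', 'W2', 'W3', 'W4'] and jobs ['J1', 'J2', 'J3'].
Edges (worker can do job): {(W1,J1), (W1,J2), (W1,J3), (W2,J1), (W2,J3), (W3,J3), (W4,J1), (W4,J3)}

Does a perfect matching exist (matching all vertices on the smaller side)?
Yes, perfect matching exists (size 3)

Perfect matching: {(W1,J2), (W2,J1), (W4,J3)}
All 3 vertices on the smaller side are matched.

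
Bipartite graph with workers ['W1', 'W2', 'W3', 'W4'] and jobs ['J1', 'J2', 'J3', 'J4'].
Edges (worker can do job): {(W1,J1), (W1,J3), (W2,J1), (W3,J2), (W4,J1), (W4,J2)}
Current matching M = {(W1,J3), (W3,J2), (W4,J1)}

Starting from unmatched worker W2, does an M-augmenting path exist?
No augmenting path from W2

Alternating search from W2 reaches jobs: {J1, J2}.
Every reachable job is already matched in M, and following those matched edges back to workers exposes no further unvisited jobs.
No M-augmenting path from W2 exists.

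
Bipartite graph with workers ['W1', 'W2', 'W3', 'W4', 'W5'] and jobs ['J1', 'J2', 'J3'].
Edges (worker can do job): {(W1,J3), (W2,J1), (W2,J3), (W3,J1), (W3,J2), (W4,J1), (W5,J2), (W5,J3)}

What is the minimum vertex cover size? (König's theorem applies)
Minimum vertex cover size = 3

By König's theorem: in bipartite graphs,
min vertex cover = max matching = 3

Maximum matching has size 3, so minimum vertex cover also has size 3.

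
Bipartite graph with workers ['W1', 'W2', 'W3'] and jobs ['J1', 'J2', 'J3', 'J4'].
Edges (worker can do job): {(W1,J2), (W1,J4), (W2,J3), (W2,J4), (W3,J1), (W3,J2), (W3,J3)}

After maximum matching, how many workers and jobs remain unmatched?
Unmatched: 0 workers, 1 jobs

Maximum matching size: 3
Workers: 3 total, 3 matched, 0 unmatched
Jobs: 4 total, 3 matched, 1 unmatched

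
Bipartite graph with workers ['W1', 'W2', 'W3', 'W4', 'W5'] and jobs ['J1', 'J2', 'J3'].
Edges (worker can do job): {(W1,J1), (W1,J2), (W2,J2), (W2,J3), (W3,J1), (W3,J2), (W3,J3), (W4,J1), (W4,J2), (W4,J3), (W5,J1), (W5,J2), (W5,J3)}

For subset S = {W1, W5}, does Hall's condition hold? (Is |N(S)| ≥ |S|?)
Yes: |N(S)| = 3, |S| = 2

Subset S = {W1, W5}
Neighbors N(S) = {J1, J2, J3}

|N(S)| = 3, |S| = 2
Hall's condition: |N(S)| ≥ |S| is satisfied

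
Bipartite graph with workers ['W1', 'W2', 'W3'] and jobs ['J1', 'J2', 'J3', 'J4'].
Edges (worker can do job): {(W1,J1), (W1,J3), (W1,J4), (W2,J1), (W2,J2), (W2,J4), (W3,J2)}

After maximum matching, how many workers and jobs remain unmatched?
Unmatched: 0 workers, 1 jobs

Maximum matching size: 3
Workers: 3 total, 3 matched, 0 unmatched
Jobs: 4 total, 3 matched, 1 unmatched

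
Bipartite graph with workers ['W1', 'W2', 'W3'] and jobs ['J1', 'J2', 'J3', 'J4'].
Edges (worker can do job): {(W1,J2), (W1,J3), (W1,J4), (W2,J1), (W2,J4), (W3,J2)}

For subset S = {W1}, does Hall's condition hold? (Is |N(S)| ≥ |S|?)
Yes: |N(S)| = 3, |S| = 1

Subset S = {W1}
Neighbors N(S) = {J2, J3, J4}

|N(S)| = 3, |S| = 1
Hall's condition: |N(S)| ≥ |S| is satisfied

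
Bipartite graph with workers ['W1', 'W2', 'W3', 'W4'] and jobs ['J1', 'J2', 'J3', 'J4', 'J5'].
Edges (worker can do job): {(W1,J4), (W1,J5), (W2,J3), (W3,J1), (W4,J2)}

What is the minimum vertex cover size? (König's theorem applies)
Minimum vertex cover size = 4

By König's theorem: in bipartite graphs,
min vertex cover = max matching = 4

Maximum matching has size 4, so minimum vertex cover also has size 4.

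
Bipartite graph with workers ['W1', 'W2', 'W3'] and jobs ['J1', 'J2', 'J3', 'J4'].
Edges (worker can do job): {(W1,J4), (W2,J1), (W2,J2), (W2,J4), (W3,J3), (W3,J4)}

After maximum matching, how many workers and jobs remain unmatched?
Unmatched: 0 workers, 1 jobs

Maximum matching size: 3
Workers: 3 total, 3 matched, 0 unmatched
Jobs: 4 total, 3 matched, 1 unmatched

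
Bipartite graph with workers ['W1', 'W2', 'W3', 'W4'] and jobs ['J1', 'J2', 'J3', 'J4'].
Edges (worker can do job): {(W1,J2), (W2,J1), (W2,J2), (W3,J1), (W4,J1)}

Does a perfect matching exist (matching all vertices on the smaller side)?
No, maximum matching has size 2 < 4

Maximum matching has size 2, need 4 for perfect matching.
Unmatched workers: ['W3', 'W2']
Unmatched jobs: ['J3', 'J4']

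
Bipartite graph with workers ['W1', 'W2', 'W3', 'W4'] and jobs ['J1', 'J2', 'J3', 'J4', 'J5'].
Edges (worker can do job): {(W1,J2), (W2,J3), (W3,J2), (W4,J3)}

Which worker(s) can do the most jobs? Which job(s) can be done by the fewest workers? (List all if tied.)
Most versatile: W1, W2, W3, W4 (1 jobs); Least covered: J1, J4, J5 (0 workers)

Worker degrees (jobs they can do): W1:1, W2:1, W3:1, W4:1
Job degrees (workers who can do it): J1:0, J2:2, J3:2, J4:0, J5:0

Maximum worker degree is 1, achieved by: W1, W2, W3, W4
Minimum job degree is 0, achieved by: J1, J4, J5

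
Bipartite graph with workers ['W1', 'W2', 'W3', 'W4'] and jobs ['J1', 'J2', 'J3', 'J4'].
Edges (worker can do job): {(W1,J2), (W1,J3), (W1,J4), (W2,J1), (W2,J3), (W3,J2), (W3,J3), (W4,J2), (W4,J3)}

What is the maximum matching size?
Maximum matching size = 4

Maximum matching: {(W1,J4), (W2,J1), (W3,J3), (W4,J2)}
Size: 4

This assigns 4 workers to 4 distinct jobs.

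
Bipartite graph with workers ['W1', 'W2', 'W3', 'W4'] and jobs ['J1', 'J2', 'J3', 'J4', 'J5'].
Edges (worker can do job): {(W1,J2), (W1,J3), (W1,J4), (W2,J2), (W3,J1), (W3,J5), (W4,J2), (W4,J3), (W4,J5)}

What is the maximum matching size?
Maximum matching size = 4

Maximum matching: {(W1,J4), (W2,J2), (W3,J5), (W4,J3)}
Size: 4

This assigns 4 workers to 4 distinct jobs.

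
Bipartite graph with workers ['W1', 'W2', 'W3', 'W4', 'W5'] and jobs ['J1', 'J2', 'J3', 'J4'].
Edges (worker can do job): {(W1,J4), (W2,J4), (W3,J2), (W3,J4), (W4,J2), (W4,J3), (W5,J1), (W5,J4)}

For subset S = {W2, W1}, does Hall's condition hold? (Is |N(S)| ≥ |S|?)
No: |N(S)| = 1, |S| = 2

Subset S = {W2, W1}
Neighbors N(S) = {J4}

|N(S)| = 1, |S| = 2
Hall's condition: |N(S)| ≥ |S| is NOT satisfied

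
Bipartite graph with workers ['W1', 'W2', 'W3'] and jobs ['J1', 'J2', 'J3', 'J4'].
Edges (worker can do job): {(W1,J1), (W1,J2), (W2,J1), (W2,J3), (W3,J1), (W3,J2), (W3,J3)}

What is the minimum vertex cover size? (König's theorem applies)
Minimum vertex cover size = 3

By König's theorem: in bipartite graphs,
min vertex cover = max matching = 3

Maximum matching has size 3, so minimum vertex cover also has size 3.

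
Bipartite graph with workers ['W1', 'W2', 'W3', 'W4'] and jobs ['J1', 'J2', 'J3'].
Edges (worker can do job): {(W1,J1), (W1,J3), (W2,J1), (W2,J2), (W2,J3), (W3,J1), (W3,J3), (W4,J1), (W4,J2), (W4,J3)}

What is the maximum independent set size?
Maximum independent set = 4

By König's theorem:
- Min vertex cover = Max matching = 3
- Max independent set = Total vertices - Min vertex cover
- Max independent set = 7 - 3 = 4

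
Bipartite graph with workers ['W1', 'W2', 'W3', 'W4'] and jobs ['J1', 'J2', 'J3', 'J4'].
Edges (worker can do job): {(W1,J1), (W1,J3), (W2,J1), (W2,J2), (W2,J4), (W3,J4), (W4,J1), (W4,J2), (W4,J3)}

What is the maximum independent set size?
Maximum independent set = 4

By König's theorem:
- Min vertex cover = Max matching = 4
- Max independent set = Total vertices - Min vertex cover
- Max independent set = 8 - 4 = 4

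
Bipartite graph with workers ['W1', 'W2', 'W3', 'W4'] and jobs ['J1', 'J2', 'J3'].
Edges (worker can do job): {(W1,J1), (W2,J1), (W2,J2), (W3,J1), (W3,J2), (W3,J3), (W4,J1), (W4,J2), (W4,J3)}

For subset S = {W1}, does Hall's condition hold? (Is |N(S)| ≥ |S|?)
Yes: |N(S)| = 1, |S| = 1

Subset S = {W1}
Neighbors N(S) = {J1}

|N(S)| = 1, |S| = 1
Hall's condition: |N(S)| ≥ |S| is satisfied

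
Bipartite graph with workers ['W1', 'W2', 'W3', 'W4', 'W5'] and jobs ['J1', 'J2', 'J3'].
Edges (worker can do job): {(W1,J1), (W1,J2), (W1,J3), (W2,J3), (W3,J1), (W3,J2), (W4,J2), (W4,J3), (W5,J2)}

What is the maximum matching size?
Maximum matching size = 3

Maximum matching: {(W1,J1), (W3,J2), (W4,J3)}
Size: 3

This assigns 3 workers to 3 distinct jobs.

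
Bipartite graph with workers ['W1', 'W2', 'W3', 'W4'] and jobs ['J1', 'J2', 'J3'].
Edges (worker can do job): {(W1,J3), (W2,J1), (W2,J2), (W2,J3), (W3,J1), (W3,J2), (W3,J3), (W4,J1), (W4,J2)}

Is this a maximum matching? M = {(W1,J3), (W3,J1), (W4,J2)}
Yes, size 3 is maximum

Proposed matching has size 3.
Maximum matching size for this graph: 3.

This is a maximum matching.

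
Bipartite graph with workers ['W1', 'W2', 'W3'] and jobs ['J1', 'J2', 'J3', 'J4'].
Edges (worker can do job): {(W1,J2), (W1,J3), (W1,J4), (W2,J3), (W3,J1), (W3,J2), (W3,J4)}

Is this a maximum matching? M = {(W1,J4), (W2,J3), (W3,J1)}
Yes, size 3 is maximum

Proposed matching has size 3.
Maximum matching size for this graph: 3.

This is a maximum matching.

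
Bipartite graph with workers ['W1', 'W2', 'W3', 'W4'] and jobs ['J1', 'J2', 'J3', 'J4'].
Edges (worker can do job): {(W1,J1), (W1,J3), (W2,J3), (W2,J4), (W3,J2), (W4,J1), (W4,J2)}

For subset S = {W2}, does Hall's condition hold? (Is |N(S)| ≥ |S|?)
Yes: |N(S)| = 2, |S| = 1

Subset S = {W2}
Neighbors N(S) = {J3, J4}

|N(S)| = 2, |S| = 1
Hall's condition: |N(S)| ≥ |S| is satisfied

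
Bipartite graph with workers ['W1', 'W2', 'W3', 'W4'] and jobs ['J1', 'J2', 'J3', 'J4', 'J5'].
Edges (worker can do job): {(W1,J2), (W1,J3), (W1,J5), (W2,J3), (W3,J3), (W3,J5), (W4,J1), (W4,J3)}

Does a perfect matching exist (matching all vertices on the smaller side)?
Yes, perfect matching exists (size 4)

Perfect matching: {(W1,J2), (W2,J3), (W3,J5), (W4,J1)}
All 4 vertices on the smaller side are matched.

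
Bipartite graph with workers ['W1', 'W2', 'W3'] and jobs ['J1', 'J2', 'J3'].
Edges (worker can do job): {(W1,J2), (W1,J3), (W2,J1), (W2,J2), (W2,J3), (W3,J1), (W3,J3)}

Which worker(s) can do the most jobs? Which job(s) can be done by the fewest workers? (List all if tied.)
Most versatile: W2 (3 jobs); Least covered: J1, J2 (2 workers)

Worker degrees (jobs they can do): W1:2, W2:3, W3:2
Job degrees (workers who can do it): J1:2, J2:2, J3:3

Maximum worker degree is 3, achieved by: W2
Minimum job degree is 2, achieved by: J1, J2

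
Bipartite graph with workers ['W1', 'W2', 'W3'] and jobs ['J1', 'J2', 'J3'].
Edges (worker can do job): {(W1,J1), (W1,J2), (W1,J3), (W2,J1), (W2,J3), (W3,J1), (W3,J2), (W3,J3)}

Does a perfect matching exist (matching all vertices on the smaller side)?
Yes, perfect matching exists (size 3)

Perfect matching: {(W1,J1), (W2,J3), (W3,J2)}
All 3 vertices on the smaller side are matched.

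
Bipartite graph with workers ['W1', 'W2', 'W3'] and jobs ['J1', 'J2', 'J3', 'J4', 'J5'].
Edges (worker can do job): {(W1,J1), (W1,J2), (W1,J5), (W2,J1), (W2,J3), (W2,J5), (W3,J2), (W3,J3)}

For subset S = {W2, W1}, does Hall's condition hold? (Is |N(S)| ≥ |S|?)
Yes: |N(S)| = 4, |S| = 2

Subset S = {W2, W1}
Neighbors N(S) = {J1, J2, J3, J5}

|N(S)| = 4, |S| = 2
Hall's condition: |N(S)| ≥ |S| is satisfied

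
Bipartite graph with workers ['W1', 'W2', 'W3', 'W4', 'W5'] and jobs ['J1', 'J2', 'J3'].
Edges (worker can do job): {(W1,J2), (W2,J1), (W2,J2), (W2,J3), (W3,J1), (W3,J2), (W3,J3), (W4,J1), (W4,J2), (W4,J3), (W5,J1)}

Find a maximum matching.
Matching: {(W3,J2), (W4,J3), (W5,J1)}

Maximum matching (size 3):
  W3 → J2
  W4 → J3
  W5 → J1

Each worker is assigned to at most one job, and each job to at most one worker.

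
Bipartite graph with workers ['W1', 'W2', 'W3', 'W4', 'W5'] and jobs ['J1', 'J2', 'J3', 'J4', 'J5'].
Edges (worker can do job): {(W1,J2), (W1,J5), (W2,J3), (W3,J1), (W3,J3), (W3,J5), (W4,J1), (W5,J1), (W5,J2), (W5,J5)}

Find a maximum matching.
Matching: {(W1,J5), (W3,J3), (W4,J1), (W5,J2)}

Maximum matching (size 4):
  W1 → J5
  W3 → J3
  W4 → J1
  W5 → J2

Each worker is assigned to at most one job, and each job to at most one worker.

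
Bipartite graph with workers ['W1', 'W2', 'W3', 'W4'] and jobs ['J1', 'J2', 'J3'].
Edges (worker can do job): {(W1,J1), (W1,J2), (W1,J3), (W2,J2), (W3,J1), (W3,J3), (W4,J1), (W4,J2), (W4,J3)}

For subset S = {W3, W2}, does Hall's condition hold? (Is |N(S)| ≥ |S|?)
Yes: |N(S)| = 3, |S| = 2

Subset S = {W3, W2}
Neighbors N(S) = {J1, J2, J3}

|N(S)| = 3, |S| = 2
Hall's condition: |N(S)| ≥ |S| is satisfied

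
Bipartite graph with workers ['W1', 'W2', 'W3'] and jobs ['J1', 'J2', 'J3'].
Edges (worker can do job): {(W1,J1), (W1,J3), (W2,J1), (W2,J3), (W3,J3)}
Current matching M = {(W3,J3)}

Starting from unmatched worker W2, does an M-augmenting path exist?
Yes: W2 → J1

An M-augmenting path alternates non-matching / matching edges, starting and ending at unmatched vertices.
Path: W2 → J1
(J1 is unmatched in M, so the path is augmenting.)
Flipping edges along this path would increase |M| from 1 to 2.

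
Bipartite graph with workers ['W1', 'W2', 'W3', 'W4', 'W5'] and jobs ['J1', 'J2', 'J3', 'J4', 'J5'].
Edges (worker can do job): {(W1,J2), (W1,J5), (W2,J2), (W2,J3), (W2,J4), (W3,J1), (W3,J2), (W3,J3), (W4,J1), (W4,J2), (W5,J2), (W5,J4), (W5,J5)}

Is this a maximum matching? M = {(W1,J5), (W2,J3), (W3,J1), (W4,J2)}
No, size 4 is not maximum

Proposed matching has size 4.
Maximum matching size for this graph: 5.

This is NOT maximum - can be improved to size 5.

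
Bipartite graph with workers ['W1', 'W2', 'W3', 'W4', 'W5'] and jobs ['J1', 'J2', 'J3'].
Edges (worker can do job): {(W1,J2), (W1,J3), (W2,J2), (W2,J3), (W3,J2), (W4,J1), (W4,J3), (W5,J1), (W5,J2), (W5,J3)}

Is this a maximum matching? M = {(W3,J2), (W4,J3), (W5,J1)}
Yes, size 3 is maximum

Proposed matching has size 3.
Maximum matching size for this graph: 3.

This is a maximum matching.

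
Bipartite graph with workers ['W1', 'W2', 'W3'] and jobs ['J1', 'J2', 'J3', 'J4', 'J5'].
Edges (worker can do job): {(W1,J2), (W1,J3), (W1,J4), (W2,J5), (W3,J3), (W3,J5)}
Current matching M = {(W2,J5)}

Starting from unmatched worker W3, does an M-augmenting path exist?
Yes: W3 → J3

An M-augmenting path alternates non-matching / matching edges, starting and ending at unmatched vertices.
Path: W3 → J3
(J3 is unmatched in M, so the path is augmenting.)
Flipping edges along this path would increase |M| from 1 to 2.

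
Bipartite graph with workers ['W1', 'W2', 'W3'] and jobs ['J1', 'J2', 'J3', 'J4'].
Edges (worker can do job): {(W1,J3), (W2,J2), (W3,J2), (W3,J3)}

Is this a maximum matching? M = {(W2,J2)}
No, size 1 is not maximum

Proposed matching has size 1.
Maximum matching size for this graph: 2.

This is NOT maximum - can be improved to size 2.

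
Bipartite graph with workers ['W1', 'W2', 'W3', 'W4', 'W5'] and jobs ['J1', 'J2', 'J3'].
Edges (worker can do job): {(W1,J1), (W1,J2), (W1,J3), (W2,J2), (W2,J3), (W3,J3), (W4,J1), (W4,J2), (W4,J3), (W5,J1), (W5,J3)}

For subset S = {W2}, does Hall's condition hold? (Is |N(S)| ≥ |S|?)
Yes: |N(S)| = 2, |S| = 1

Subset S = {W2}
Neighbors N(S) = {J2, J3}

|N(S)| = 2, |S| = 1
Hall's condition: |N(S)| ≥ |S| is satisfied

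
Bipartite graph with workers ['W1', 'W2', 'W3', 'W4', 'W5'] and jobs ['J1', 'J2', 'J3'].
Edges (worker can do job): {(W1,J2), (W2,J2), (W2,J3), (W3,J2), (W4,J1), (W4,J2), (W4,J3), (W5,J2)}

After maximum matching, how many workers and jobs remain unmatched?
Unmatched: 2 workers, 0 jobs

Maximum matching size: 3
Workers: 5 total, 3 matched, 2 unmatched
Jobs: 3 total, 3 matched, 0 unmatched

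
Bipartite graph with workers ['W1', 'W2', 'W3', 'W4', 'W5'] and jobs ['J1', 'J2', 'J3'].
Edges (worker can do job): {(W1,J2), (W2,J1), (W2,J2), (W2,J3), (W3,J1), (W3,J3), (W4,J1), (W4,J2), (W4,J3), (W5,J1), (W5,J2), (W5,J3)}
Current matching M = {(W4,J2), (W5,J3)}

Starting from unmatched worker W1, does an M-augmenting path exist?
Yes: W1 → J2 → W4 → J1

An M-augmenting path alternates non-matching / matching edges, starting and ending at unmatched vertices.
Path: W1 → J2 → W4 → J1
(J1 is unmatched in M, so the path is augmenting.)
Flipping edges along this path would increase |M| from 2 to 3.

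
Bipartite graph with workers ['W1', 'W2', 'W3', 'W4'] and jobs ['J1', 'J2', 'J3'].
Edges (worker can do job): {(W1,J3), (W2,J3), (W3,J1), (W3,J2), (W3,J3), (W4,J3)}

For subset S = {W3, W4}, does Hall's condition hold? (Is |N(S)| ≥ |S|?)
Yes: |N(S)| = 3, |S| = 2

Subset S = {W3, W4}
Neighbors N(S) = {J1, J2, J3}

|N(S)| = 3, |S| = 2
Hall's condition: |N(S)| ≥ |S| is satisfied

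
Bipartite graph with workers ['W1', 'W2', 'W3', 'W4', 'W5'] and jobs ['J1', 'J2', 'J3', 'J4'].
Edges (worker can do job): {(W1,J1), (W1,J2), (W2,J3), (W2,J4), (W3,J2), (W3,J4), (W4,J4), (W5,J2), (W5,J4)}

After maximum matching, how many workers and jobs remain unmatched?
Unmatched: 1 workers, 0 jobs

Maximum matching size: 4
Workers: 5 total, 4 matched, 1 unmatched
Jobs: 4 total, 4 matched, 0 unmatched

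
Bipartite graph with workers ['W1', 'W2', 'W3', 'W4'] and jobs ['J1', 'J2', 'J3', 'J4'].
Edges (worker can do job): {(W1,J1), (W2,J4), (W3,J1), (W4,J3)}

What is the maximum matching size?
Maximum matching size = 3

Maximum matching: {(W2,J4), (W3,J1), (W4,J3)}
Size: 3

This assigns 3 workers to 3 distinct jobs.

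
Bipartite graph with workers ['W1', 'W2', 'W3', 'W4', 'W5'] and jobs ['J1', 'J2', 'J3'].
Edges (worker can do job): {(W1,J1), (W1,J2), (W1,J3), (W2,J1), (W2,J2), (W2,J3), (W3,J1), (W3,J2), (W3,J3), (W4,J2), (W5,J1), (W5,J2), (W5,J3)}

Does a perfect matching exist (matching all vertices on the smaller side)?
Yes, perfect matching exists (size 3)

Perfect matching: {(W1,J3), (W3,J2), (W5,J1)}
All 3 vertices on the smaller side are matched.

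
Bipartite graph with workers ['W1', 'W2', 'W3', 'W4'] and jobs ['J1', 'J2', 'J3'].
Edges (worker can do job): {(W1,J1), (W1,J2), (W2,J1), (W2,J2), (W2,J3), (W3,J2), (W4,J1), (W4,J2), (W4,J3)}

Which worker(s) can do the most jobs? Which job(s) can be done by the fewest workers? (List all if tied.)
Most versatile: W2, W4 (3 jobs); Least covered: J3 (2 workers)

Worker degrees (jobs they can do): W1:2, W2:3, W3:1, W4:3
Job degrees (workers who can do it): J1:3, J2:4, J3:2

Maximum worker degree is 3, achieved by: W2, W4
Minimum job degree is 2, achieved by: J3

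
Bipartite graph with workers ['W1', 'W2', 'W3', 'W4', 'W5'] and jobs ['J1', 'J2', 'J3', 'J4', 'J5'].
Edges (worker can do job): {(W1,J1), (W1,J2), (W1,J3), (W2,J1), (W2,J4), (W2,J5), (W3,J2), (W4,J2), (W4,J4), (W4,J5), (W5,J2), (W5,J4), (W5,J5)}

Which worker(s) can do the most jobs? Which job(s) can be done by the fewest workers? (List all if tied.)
Most versatile: W1, W2, W4, W5 (3 jobs); Least covered: J3 (1 workers)

Worker degrees (jobs they can do): W1:3, W2:3, W3:1, W4:3, W5:3
Job degrees (workers who can do it): J1:2, J2:4, J3:1, J4:3, J5:3

Maximum worker degree is 3, achieved by: W1, W2, W4, W5
Minimum job degree is 1, achieved by: J3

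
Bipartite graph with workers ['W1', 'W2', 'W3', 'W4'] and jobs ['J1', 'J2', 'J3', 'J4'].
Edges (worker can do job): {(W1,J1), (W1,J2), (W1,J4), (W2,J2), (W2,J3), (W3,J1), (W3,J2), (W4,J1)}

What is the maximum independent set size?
Maximum independent set = 4

By König's theorem:
- Min vertex cover = Max matching = 4
- Max independent set = Total vertices - Min vertex cover
- Max independent set = 8 - 4 = 4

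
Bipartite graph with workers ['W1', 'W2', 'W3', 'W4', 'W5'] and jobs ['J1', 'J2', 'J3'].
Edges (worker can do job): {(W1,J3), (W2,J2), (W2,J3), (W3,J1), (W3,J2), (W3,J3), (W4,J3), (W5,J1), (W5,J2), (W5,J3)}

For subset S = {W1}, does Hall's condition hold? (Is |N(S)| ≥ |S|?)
Yes: |N(S)| = 1, |S| = 1

Subset S = {W1}
Neighbors N(S) = {J3}

|N(S)| = 1, |S| = 1
Hall's condition: |N(S)| ≥ |S| is satisfied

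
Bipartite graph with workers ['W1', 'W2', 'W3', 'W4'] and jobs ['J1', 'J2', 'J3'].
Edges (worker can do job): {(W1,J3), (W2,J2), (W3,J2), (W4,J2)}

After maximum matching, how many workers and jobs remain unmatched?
Unmatched: 2 workers, 1 jobs

Maximum matching size: 2
Workers: 4 total, 2 matched, 2 unmatched
Jobs: 3 total, 2 matched, 1 unmatched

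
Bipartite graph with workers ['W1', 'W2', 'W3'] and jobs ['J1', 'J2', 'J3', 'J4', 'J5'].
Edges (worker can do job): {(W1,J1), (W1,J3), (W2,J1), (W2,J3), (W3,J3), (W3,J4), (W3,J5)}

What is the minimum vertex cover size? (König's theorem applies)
Minimum vertex cover size = 3

By König's theorem: in bipartite graphs,
min vertex cover = max matching = 3

Maximum matching has size 3, so minimum vertex cover also has size 3.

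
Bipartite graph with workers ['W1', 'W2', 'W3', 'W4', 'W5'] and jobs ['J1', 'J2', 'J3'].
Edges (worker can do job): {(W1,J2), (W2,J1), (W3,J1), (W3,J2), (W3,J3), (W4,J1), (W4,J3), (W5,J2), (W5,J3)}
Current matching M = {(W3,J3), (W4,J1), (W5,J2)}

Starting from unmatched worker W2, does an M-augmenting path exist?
No augmenting path from W2

Alternating search from W2 reaches jobs: {J1, J2, J3}.
Every reachable job is already matched in M, and following those matched edges back to workers exposes no further unvisited jobs.
No M-augmenting path from W2 exists.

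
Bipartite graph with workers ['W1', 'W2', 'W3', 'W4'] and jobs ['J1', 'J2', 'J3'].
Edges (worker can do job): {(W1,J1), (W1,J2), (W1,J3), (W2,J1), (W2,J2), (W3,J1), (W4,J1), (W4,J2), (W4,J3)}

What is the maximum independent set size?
Maximum independent set = 4

By König's theorem:
- Min vertex cover = Max matching = 3
- Max independent set = Total vertices - Min vertex cover
- Max independent set = 7 - 3 = 4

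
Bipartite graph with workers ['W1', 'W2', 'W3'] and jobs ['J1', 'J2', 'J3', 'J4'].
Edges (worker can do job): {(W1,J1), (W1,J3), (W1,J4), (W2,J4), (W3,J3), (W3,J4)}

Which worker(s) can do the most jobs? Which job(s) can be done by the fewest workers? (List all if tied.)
Most versatile: W1 (3 jobs); Least covered: J2 (0 workers)

Worker degrees (jobs they can do): W1:3, W2:1, W3:2
Job degrees (workers who can do it): J1:1, J2:0, J3:2, J4:3

Maximum worker degree is 3, achieved by: W1
Minimum job degree is 0, achieved by: J2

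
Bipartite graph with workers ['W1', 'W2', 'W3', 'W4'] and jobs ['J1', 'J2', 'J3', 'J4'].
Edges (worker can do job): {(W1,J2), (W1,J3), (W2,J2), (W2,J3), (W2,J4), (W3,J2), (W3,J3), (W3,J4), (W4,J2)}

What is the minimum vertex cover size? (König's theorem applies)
Minimum vertex cover size = 3

By König's theorem: in bipartite graphs,
min vertex cover = max matching = 3

Maximum matching has size 3, so minimum vertex cover also has size 3.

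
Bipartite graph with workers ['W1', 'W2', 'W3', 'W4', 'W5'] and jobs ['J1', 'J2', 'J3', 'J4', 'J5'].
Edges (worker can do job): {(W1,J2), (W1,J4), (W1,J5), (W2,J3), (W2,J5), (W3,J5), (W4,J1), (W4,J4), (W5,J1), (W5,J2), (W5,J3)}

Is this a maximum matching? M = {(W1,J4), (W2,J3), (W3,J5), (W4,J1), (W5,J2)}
Yes, size 5 is maximum

Proposed matching has size 5.
Maximum matching size for this graph: 5.

This is a maximum matching.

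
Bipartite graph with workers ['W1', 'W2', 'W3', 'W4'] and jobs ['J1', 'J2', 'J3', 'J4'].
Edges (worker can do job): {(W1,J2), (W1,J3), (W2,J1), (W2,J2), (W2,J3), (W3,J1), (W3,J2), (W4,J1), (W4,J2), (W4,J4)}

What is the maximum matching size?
Maximum matching size = 4

Maximum matching: {(W1,J3), (W2,J1), (W3,J2), (W4,J4)}
Size: 4

This assigns 4 workers to 4 distinct jobs.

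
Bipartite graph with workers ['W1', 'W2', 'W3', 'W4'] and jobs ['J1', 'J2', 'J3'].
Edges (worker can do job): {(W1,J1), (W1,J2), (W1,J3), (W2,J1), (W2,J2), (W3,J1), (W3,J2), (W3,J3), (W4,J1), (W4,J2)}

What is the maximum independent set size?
Maximum independent set = 4

By König's theorem:
- Min vertex cover = Max matching = 3
- Max independent set = Total vertices - Min vertex cover
- Max independent set = 7 - 3 = 4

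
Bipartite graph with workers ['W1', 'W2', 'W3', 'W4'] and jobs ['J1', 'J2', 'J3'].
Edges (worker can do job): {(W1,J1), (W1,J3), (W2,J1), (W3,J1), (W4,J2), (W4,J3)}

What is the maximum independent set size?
Maximum independent set = 4

By König's theorem:
- Min vertex cover = Max matching = 3
- Max independent set = Total vertices - Min vertex cover
- Max independent set = 7 - 3 = 4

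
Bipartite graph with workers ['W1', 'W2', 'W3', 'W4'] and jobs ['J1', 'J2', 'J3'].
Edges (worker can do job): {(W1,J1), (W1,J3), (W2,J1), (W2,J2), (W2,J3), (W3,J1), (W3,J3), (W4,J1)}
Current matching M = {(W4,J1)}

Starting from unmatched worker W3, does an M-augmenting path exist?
Yes: W3 → J3

An M-augmenting path alternates non-matching / matching edges, starting and ending at unmatched vertices.
Path: W3 → J3
(J3 is unmatched in M, so the path is augmenting.)
Flipping edges along this path would increase |M| from 1 to 2.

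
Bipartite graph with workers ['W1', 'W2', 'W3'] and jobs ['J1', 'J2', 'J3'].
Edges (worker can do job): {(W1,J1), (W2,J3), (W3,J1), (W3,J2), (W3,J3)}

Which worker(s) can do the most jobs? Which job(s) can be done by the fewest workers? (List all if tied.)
Most versatile: W3 (3 jobs); Least covered: J2 (1 workers)

Worker degrees (jobs they can do): W1:1, W2:1, W3:3
Job degrees (workers who can do it): J1:2, J2:1, J3:2

Maximum worker degree is 3, achieved by: W3
Minimum job degree is 1, achieved by: J2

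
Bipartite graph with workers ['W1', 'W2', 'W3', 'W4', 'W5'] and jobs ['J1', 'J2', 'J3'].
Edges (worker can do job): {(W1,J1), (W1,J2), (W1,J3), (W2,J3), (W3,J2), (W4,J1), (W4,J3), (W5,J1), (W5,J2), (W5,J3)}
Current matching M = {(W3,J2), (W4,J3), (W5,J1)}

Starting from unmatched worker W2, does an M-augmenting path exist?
No augmenting path from W2

Alternating search from W2 reaches jobs: {J1, J2, J3}.
Every reachable job is already matched in M, and following those matched edges back to workers exposes no further unvisited jobs.
No M-augmenting path from W2 exists.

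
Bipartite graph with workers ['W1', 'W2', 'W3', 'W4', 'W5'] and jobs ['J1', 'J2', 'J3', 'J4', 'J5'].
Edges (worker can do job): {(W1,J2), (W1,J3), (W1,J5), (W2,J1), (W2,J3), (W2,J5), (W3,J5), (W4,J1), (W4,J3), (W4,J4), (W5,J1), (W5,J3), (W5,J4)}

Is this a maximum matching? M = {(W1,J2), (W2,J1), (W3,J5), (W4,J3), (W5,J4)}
Yes, size 5 is maximum

Proposed matching has size 5.
Maximum matching size for this graph: 5.

This is a maximum matching.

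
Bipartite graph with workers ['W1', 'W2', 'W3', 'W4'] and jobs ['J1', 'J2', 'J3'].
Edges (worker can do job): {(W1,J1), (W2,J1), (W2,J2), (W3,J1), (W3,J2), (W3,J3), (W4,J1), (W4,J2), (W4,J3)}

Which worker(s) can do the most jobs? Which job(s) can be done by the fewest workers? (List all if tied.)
Most versatile: W3, W4 (3 jobs); Least covered: J3 (2 workers)

Worker degrees (jobs they can do): W1:1, W2:2, W3:3, W4:3
Job degrees (workers who can do it): J1:4, J2:3, J3:2

Maximum worker degree is 3, achieved by: W3, W4
Minimum job degree is 2, achieved by: J3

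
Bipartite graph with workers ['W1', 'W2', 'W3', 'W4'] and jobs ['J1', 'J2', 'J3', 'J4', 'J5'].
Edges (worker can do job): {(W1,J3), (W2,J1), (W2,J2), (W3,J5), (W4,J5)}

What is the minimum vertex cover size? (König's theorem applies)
Minimum vertex cover size = 3

By König's theorem: in bipartite graphs,
min vertex cover = max matching = 3

Maximum matching has size 3, so minimum vertex cover also has size 3.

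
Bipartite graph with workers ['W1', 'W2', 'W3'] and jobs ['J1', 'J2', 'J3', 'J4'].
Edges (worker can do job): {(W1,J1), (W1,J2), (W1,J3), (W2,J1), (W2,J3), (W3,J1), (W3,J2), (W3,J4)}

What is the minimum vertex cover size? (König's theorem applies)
Minimum vertex cover size = 3

By König's theorem: in bipartite graphs,
min vertex cover = max matching = 3

Maximum matching has size 3, so minimum vertex cover also has size 3.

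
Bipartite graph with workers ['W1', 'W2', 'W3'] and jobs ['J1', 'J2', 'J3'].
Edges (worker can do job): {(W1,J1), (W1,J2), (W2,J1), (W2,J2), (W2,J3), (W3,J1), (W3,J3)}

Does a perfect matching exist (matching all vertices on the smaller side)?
Yes, perfect matching exists (size 3)

Perfect matching: {(W1,J2), (W2,J3), (W3,J1)}
All 3 vertices on the smaller side are matched.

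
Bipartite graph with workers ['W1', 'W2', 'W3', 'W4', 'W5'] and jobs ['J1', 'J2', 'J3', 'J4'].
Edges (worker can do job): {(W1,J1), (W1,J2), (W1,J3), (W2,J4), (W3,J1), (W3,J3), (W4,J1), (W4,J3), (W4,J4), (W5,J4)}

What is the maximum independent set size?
Maximum independent set = 5

By König's theorem:
- Min vertex cover = Max matching = 4
- Max independent set = Total vertices - Min vertex cover
- Max independent set = 9 - 4 = 5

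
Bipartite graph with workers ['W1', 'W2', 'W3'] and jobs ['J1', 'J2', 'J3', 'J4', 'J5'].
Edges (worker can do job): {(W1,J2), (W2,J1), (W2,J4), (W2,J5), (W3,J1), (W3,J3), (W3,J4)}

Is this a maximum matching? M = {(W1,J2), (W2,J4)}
No, size 2 is not maximum

Proposed matching has size 2.
Maximum matching size for this graph: 3.

This is NOT maximum - can be improved to size 3.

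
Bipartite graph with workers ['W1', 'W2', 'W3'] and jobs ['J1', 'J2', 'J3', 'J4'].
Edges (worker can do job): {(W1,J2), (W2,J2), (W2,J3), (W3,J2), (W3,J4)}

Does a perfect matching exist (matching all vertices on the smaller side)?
Yes, perfect matching exists (size 3)

Perfect matching: {(W1,J2), (W2,J3), (W3,J4)}
All 3 vertices on the smaller side are matched.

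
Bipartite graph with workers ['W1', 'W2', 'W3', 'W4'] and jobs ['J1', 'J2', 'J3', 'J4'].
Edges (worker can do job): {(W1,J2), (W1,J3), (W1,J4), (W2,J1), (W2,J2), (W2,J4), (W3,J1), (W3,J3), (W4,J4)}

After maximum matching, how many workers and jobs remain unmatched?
Unmatched: 0 workers, 0 jobs

Maximum matching size: 4
Workers: 4 total, 4 matched, 0 unmatched
Jobs: 4 total, 4 matched, 0 unmatched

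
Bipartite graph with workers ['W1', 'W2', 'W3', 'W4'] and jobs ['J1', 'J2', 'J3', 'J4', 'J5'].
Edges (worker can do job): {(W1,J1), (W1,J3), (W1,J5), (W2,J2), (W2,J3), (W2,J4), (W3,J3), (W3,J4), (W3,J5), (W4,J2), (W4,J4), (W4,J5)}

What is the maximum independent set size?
Maximum independent set = 5

By König's theorem:
- Min vertex cover = Max matching = 4
- Max independent set = Total vertices - Min vertex cover
- Max independent set = 9 - 4 = 5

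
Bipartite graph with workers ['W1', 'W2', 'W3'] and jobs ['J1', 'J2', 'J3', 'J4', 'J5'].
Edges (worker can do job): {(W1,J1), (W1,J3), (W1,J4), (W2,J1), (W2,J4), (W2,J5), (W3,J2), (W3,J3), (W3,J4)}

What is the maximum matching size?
Maximum matching size = 3

Maximum matching: {(W1,J1), (W2,J5), (W3,J4)}
Size: 3

This assigns 3 workers to 3 distinct jobs.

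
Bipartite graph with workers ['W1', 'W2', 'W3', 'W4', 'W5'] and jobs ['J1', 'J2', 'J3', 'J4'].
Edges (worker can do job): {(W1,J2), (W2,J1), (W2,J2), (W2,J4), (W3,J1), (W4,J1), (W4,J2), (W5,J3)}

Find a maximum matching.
Matching: {(W2,J4), (W3,J1), (W4,J2), (W5,J3)}

Maximum matching (size 4):
  W2 → J4
  W3 → J1
  W4 → J2
  W5 → J3

Each worker is assigned to at most one job, and each job to at most one worker.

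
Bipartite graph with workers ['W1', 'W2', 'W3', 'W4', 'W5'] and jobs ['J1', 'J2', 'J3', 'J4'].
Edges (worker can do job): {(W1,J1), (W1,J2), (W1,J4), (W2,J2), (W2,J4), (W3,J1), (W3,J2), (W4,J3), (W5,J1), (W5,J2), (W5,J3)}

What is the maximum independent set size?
Maximum independent set = 5

By König's theorem:
- Min vertex cover = Max matching = 4
- Max independent set = Total vertices - Min vertex cover
- Max independent set = 9 - 4 = 5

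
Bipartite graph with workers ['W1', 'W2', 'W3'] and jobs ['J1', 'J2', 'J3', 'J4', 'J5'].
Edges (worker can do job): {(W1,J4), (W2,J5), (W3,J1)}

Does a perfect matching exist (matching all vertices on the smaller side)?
Yes, perfect matching exists (size 3)

Perfect matching: {(W1,J4), (W2,J5), (W3,J1)}
All 3 vertices on the smaller side are matched.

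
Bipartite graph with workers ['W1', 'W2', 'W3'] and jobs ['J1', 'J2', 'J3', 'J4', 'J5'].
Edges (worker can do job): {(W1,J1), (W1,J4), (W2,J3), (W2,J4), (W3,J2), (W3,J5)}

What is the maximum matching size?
Maximum matching size = 3

Maximum matching: {(W1,J1), (W2,J3), (W3,J2)}
Size: 3

This assigns 3 workers to 3 distinct jobs.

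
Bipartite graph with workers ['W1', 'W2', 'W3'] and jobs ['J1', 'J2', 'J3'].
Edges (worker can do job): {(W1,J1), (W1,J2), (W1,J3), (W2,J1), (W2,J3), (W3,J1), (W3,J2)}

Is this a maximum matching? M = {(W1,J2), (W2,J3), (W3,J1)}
Yes, size 3 is maximum

Proposed matching has size 3.
Maximum matching size for this graph: 3.

This is a maximum matching.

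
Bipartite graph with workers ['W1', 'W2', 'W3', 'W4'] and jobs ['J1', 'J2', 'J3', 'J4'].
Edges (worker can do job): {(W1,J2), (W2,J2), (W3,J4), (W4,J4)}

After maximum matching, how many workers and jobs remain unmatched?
Unmatched: 2 workers, 2 jobs

Maximum matching size: 2
Workers: 4 total, 2 matched, 2 unmatched
Jobs: 4 total, 2 matched, 2 unmatched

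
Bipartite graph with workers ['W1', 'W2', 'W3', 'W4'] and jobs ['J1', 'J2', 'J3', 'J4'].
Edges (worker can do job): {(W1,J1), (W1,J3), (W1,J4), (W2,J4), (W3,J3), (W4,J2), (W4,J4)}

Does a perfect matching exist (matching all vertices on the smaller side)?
Yes, perfect matching exists (size 4)

Perfect matching: {(W1,J1), (W2,J4), (W3,J3), (W4,J2)}
All 4 vertices on the smaller side are matched.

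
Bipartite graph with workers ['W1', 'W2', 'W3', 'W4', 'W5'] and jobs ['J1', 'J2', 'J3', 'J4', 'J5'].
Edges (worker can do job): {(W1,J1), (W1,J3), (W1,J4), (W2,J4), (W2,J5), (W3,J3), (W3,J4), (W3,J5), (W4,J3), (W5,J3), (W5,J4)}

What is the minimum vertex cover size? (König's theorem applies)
Minimum vertex cover size = 4

By König's theorem: in bipartite graphs,
min vertex cover = max matching = 4

Maximum matching has size 4, so minimum vertex cover also has size 4.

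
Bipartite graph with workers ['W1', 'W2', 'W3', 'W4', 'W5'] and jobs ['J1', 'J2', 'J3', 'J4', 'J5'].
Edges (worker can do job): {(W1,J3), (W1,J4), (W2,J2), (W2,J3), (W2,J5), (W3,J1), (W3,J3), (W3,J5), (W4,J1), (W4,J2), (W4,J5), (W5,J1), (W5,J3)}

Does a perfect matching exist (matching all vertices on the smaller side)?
Yes, perfect matching exists (size 5)

Perfect matching: {(W1,J4), (W2,J5), (W3,J1), (W4,J2), (W5,J3)}
All 5 vertices on the smaller side are matched.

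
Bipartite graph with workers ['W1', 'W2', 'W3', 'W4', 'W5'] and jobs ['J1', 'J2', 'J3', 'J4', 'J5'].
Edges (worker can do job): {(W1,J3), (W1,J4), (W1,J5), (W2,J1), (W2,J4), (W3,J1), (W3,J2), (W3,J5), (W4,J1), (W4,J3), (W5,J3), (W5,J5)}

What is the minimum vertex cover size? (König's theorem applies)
Minimum vertex cover size = 5

By König's theorem: in bipartite graphs,
min vertex cover = max matching = 5

Maximum matching has size 5, so minimum vertex cover also has size 5.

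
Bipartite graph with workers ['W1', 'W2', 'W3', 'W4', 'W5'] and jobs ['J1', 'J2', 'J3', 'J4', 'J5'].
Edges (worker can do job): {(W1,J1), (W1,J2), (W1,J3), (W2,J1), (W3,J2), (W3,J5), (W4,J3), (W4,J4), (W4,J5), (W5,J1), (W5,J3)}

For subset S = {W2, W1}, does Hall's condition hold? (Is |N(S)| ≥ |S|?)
Yes: |N(S)| = 3, |S| = 2

Subset S = {W2, W1}
Neighbors N(S) = {J1, J2, J3}

|N(S)| = 3, |S| = 2
Hall's condition: |N(S)| ≥ |S| is satisfied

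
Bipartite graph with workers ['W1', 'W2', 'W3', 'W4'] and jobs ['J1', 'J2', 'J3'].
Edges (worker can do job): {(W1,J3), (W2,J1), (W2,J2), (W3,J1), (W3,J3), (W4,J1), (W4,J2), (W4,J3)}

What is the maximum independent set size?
Maximum independent set = 4

By König's theorem:
- Min vertex cover = Max matching = 3
- Max independent set = Total vertices - Min vertex cover
- Max independent set = 7 - 3 = 4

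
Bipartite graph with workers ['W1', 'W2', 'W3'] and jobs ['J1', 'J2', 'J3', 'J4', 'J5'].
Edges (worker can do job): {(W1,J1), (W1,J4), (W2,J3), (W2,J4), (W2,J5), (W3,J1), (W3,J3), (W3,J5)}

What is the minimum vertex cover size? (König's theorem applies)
Minimum vertex cover size = 3

By König's theorem: in bipartite graphs,
min vertex cover = max matching = 3

Maximum matching has size 3, so minimum vertex cover also has size 3.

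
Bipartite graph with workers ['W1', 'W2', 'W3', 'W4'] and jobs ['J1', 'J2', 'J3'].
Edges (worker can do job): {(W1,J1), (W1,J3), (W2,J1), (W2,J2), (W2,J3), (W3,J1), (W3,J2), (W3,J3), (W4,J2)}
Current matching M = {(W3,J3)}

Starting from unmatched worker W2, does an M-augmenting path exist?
Yes: W2 → J1

An M-augmenting path alternates non-matching / matching edges, starting and ending at unmatched vertices.
Path: W2 → J1
(J1 is unmatched in M, so the path is augmenting.)
Flipping edges along this path would increase |M| from 1 to 2.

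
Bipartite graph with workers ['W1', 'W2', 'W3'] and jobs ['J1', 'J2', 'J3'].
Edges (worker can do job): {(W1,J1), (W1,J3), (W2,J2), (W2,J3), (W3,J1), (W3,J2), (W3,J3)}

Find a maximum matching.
Matching: {(W1,J1), (W2,J3), (W3,J2)}

Maximum matching (size 3):
  W1 → J1
  W2 → J3
  W3 → J2

Each worker is assigned to at most one job, and each job to at most one worker.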